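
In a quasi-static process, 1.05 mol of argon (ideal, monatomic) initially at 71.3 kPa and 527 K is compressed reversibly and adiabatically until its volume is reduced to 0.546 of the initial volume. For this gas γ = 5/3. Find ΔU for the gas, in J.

3430 J

V₁ = nRT₁/P₁ = 1.05×8.314×527/71.3 = 64.5 L.
Adiabatic: TV^(γ−1) = const ⇒ T₂ = 527×(1.83)^0.667 = 789 K; PV^γ = const ⇒ P₂ = 195 kPa.
For an ideal gas ΔU = nCvΔT with Cv = (3/2)R = 12.5 J/(mol·K).
ΔU = 1.05×12.5×(789−527) = 3430 J.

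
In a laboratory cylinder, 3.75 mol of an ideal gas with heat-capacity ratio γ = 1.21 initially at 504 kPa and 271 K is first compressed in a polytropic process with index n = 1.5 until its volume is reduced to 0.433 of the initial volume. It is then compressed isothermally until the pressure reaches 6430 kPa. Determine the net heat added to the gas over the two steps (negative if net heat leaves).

V₁ = nRT₁/P₁ = 3.75×8.314×271/504 = 16.8 L.
Step 1 — Polytropic n=1.5: T₂ = T₁(V₁/V₂)^(n−1) = 271×(2.31)^0.50 = 412 K; P₂ = P₁(V₁/V₂)^n = 1770 kPa.
W = (P₁V₁−P₂V₂)/(n−1) = (504×16.8−1770×7.26)/0.50 = -8780 J.
ΔU = nCvΔT = 3.75×39.6×(412−271) = 20900 J.
Q = ΔU + W = 12100 J.
State after step 1: P = 1770 kPa, V = 7.26 L, T = 412 K.
Step 2 — Isothermal: T stays 412 K; PV = const ⇒ V₂ = 2.00 L, P₂ = 6430 kPa.
ΔU = 0 (ideal gas, T constant).
W = nRT ln(V₂/V₁) = 3.75×8.314×412×ln(0.275) = -16600 J.
Q = ΔU + W = -16600 J.
Net over both steps: W = -25400 J, Q = -4440 J, ΔU = 20900 J.

-4440 J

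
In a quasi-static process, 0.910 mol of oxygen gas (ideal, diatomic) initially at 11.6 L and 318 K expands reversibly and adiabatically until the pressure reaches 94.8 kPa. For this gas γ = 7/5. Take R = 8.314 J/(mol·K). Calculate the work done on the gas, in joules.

-1210 J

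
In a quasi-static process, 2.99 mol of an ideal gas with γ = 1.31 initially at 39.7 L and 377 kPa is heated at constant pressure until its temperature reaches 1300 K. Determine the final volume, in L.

85.7 L

T₁ = P₁V₁/(nR) = 377×39.7/(2.99×8.314) = 602 K.
Isobaric: P stays 377 kPa; V/T = const ⇒ T₂ = 1300 K, V₂ = 85.7 L.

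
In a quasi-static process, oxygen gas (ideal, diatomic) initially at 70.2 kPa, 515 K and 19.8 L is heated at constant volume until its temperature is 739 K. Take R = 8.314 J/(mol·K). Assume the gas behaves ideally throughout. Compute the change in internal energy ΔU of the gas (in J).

n = P₁V₁/(RT₁) = 70.2×19.8/(8.314×515) = 0.325 mol.
Isochoric: V stays 19.8 L; P/T = const ⇒ T₂ = 739 K, P₂ = 101 kPa.
For an ideal gas ΔU = nCvΔT with Cv = (5/2)R = 20.8 J/(mol·K).
ΔU = 0.325×20.8×(739−515) = 1510 J.

1510 J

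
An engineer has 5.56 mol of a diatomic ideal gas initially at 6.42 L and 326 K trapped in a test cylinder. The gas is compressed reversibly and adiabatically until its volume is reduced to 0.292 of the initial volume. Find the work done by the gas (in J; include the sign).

P₁ = nRT₁/V₁ = 5.56×8.314×326/6.42 = 2350 kPa.
Adiabatic: TV^(γ−1) = const ⇒ T₂ = 326×(3.42)^0.400 = 533 K; PV^γ = const ⇒ P₂ = 13200 kPa.
ΔU = nCvΔT = 5.56×20.8×(533−326) = 24000 J.
Q = 0 for an adiabatic process, so W = −ΔU = -24000 J.

-24000 J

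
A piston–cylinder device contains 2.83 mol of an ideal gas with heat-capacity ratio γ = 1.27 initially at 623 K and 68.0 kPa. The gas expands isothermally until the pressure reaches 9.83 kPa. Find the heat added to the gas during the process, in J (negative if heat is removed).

V₁ = nRT₁/P₁ = 2.83×8.314×623/68.0 = 216 L.
Isothermal: T stays 623 K; PV = const ⇒ V₂ = 1490 L, P₂ = 9.83 kPa.
ΔU = 0 (ideal gas, T constant).
W = nRT ln(V₂/V₁) = 2.83×8.314×623×ln(6.92) = 28400 J.
Q = ΔU + W = 28400 J.

28400 J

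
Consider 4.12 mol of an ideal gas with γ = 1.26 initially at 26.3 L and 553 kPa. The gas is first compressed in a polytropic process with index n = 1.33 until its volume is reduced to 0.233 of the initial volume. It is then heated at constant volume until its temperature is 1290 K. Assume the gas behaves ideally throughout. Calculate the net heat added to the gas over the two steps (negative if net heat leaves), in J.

86800 J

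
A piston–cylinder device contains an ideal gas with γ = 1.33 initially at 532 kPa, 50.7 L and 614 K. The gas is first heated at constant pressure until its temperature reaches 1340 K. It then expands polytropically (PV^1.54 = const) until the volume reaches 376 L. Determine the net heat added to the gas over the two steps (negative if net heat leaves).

n = P₁V₁/(RT₁) = 532×50.7/(8.314×614) = 5.28 mol.
Step 1 — Isobaric: P stays 532 kPa; V/T = const ⇒ T₂ = 1340 K, V₂ = 111 L.
W = PΔV = 532×(111−50.7) kPa·L = 31900 J.
ΔU = nCvΔT = 5.28×25.2×(1340−614) = 96600 J.
Q = ΔU + W = nCpΔT = 129000 J.
State after step 1: P = 532 kPa, V = 111 L, T = 1340 K.
Step 2 — Polytropic n=1.54: T₂ = T₁(V₁/V₂)^(n−1) = 1340×(0.294)^0.54 = 692 K; P₂ = P₁(V₁/V₂)^n = 80.9 kPa.
W = (P₁V₁−P₂V₂)/(n−1) = (532×111−80.9×376)/0.54 = 52700 J.
ΔU = nCvΔT = 5.28×25.2×(692−1340) = -86200 J.
Q = ΔU + W = -33500 J.
Net over both steps: W = 84600 J, Q = 95000 J, ΔU = 10400 J.

95000 J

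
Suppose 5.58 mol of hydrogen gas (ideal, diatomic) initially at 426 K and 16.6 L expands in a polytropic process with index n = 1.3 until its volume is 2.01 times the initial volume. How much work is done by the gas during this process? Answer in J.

12400 J

P₁ = nRT₁/V₁ = 5.58×8.314×426/16.6 = 1190 kPa.
Polytropic n=1.3: T₂ = T₁(V₁/V₂)^(n−1) = 426×(0.498)^0.30 = 346 K; P₂ = P₁(V₁/V₂)^n = 480 kPa.
W = (P₁V₁−P₂V₂)/(n−1) = (1190×16.6−480×33.4)/0.30 = 12400 J.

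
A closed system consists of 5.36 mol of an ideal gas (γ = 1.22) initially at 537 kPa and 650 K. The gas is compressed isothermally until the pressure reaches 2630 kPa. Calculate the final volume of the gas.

11.0 L

V₁ = nRT₁/P₁ = 5.36×8.314×650/537 = 53.9 L.
Isothermal: T stays 650 K; PV = const ⇒ V₂ = 11.0 L, P₂ = 2630 kPa.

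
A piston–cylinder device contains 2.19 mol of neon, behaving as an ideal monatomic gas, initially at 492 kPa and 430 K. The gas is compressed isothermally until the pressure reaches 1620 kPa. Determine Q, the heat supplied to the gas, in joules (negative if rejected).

-9330 J

V₁ = nRT₁/P₁ = 2.19×8.314×430/492 = 15.9 L.
Isothermal: T stays 430 K; PV = const ⇒ V₂ = 4.83 L, P₂ = 1620 kPa.
ΔU = 0 (ideal gas, T constant).
W = nRT ln(V₂/V₁) = 2.19×8.314×430×ln(0.304) = -9330 J.
Q = ΔU + W = -9330 J.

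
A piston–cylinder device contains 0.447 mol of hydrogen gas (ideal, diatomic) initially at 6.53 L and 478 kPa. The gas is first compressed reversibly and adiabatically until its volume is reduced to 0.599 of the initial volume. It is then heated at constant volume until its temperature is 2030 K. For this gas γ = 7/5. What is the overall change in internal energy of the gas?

11100 J

T₁ = P₁V₁/(nR) = 478×6.53/(0.447×8.314) = 840 K.
Step 1 — Adiabatic: TV^(γ−1) = const ⇒ T₂ = 840×(1.67)^0.400 = 1030 K; PV^γ = const ⇒ P₂ = 980 kPa.
ΔU = nCvΔT = 0.447×20.8×(1030−840) = 1780 J.
Q = 0 for an adiabatic process, so W = −ΔU = -1780 J.
State after step 1: P = 980 kPa, V = 3.91 L, T = 1030 K.
Step 2 — Isochoric: V stays 3.91 L; P/T = const ⇒ T₂ = 2030 K, P₂ = 1930 kPa.
W = 0 (no volume change).
ΔU = nCvΔT = 0.447×20.8×(2030−1030) = 9280 J.
Q = ΔU = 9280 J.
Net over both steps: W = -1780 J, Q = 9280 J, ΔU = 11100 J.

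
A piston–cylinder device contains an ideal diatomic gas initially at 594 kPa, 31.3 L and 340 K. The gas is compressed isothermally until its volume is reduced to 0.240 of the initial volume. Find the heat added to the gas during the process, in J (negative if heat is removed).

n = P₁V₁/(RT₁) = 594×31.3/(8.314×340) = 6.58 mol.
Isothermal: T stays 340 K; PV = const ⇒ V₂ = 7.51 L, P₂ = 2480 kPa.
ΔU = 0 (ideal gas, T constant).
W = nRT ln(V₂/V₁) = 6.58×8.314×340×ln(0.240) = -26500 J.
Q = ΔU + W = -26500 J.

-26500 J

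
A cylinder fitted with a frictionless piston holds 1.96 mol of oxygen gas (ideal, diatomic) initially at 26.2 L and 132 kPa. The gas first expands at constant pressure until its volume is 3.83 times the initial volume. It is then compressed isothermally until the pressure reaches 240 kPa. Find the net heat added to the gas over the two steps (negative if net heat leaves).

26300 J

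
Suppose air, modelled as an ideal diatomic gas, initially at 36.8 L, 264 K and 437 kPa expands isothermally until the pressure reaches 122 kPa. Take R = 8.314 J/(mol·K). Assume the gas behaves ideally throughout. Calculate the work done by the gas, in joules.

20500 J

n = P₁V₁/(RT₁) = 437×36.8/(8.314×264) = 7.33 mol.
Isothermal: T stays 264 K; PV = const ⇒ V₂ = 132 L, P₂ = 122 kPa.
W = nRT ln(V₂/V₁) = 7.33×8.314×264×ln(3.58) = 20500 J.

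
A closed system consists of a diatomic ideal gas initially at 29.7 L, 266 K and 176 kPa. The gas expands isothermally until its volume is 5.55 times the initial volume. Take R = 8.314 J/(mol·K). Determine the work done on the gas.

-8960 J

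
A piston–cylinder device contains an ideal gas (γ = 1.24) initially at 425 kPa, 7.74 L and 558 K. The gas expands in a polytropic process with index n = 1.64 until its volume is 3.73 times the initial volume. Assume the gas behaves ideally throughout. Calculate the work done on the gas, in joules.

-2930 J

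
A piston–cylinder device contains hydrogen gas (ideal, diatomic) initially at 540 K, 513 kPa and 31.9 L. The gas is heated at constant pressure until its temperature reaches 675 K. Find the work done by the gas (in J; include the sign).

4090 J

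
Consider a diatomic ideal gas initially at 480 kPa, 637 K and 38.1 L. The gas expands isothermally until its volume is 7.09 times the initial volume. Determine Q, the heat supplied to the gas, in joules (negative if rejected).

n = P₁V₁/(RT₁) = 480×38.1/(8.314×637) = 3.45 mol.
Isothermal: T stays 637 K; PV = const ⇒ V₂ = 270 L, P₂ = 67.7 kPa.
ΔU = 0 (ideal gas, T constant).
W = nRT ln(V₂/V₁) = 3.45×8.314×637×ln(7.09) = 35800 J.
Q = ΔU + W = 35800 J.

35800 J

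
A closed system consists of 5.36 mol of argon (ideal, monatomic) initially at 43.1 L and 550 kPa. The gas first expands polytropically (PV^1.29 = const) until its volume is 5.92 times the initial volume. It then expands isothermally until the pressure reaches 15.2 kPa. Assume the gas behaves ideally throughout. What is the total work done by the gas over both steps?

T₁ = P₁V₁/(nR) = 550×43.1/(5.36×8.314) = 532 K.
Step 1 — Polytropic n=1.29: T₂ = T₁(V₁/V₂)^(n−1) = 532×(0.169)^0.29 = 318 K; P₂ = P₁(V₁/V₂)^n = 55.5 kPa.
W = (P₁V₁−P₂V₂)/(n−1) = (550×43.1−55.5×255)/0.29 = 32900 J.
ΔU = nCvΔT = 5.36×12.5×(318−532) = -14300 J.
Q = ΔU + W = 18600 J.
State after step 1: P = 55.5 kPa, V = 255 L, T = 318 K.
Step 2 — Isothermal: T stays 318 K; PV = const ⇒ V₂ = 931 L, P₂ = 15.2 kPa.
ΔU = 0 (ideal gas, T constant).
W = nRT ln(V₂/V₁) = 5.36×8.314×318×ln(3.65) = 18300 J.
Q = ΔU + W = 18300 J.
Net over both steps: W = 51300 J, Q = 36900 J, ΔU = -14300 J.

51300 J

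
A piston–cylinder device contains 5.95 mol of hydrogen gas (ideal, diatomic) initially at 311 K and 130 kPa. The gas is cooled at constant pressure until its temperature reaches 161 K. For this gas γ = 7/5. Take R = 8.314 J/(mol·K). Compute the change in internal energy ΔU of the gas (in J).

V₁ = nRT₁/P₁ = 5.95×8.314×311/130 = 118 L.
Isobaric: P stays 130 kPa; V/T = const ⇒ T₂ = 161 K, V₂ = 61.3 L.
For an ideal gas ΔU = nCvΔT with Cv = (5/2)R = 20.8 J/(mol·K).
ΔU = 5.95×20.8×(161−311) = -18600 J.

-18600 J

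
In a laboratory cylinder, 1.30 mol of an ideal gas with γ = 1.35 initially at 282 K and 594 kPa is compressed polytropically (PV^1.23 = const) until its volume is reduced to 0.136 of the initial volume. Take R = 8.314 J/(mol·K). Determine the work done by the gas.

V₁ = nRT₁/P₁ = 1.30×8.314×282/594 = 5.13 L.
Polytropic n=1.23: T₂ = T₁(V₁/V₂)^(n−1) = 282×(7.35)^0.23 = 446 K; P₂ = P₁(V₁/V₂)^n = 6910 kPa.
W = (P₁V₁−P₂V₂)/(n−1) = (594×5.13−6910×0.698)/0.23 = -7720 J.

-7720 J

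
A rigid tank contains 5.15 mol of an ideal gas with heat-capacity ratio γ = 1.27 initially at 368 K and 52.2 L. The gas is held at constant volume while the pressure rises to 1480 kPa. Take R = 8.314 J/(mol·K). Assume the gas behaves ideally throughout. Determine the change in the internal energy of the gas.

P₁ = nRT₁/V₁ = 5.15×8.314×368/52.2 = 302 kPa.
Isochoric: V stays 52.2 L; P/T = const ⇒ T₂ = 1800 K, P₂ = 1480 kPa.
For an ideal gas ΔU = nCvΔT with Cv = R/(γ−1) = 30.8 J/(mol·K).
ΔU = 5.15×30.8×(1800−368) = 228000 J.

228000 J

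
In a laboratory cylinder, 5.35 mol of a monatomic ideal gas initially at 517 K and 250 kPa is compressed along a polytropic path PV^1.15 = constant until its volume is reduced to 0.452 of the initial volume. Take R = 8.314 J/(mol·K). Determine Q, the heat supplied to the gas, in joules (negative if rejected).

V₁ = nRT₁/P₁ = 5.35×8.314×517/250 = 92.0 L.
Polytropic n=1.15: T₂ = T₁(V₁/V₂)^(n−1) = 517×(2.21)^0.15 = 582 K; P₂ = P₁(V₁/V₂)^n = 623 kPa.
W = (P₁V₁−P₂V₂)/(n−1) = (250×92.0−623×41.6)/0.15 = -19400 J.
ΔU = nCvΔT = 5.35×12.5×(582−517) = 4360 J.
Q = ΔU + W = -15000 J.

-15000 J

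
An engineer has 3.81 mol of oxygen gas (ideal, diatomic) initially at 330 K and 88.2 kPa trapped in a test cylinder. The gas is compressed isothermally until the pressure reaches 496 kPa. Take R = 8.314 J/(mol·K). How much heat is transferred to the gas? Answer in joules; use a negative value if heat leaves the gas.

-18100 J

V₁ = nRT₁/P₁ = 3.81×8.314×330/88.2 = 119 L.
Isothermal: T stays 330 K; PV = const ⇒ V₂ = 21.1 L, P₂ = 496 kPa.
ΔU = 0 (ideal gas, T constant).
W = nRT ln(V₂/V₁) = 3.81×8.314×330×ln(0.178) = -18100 J.
Q = ΔU + W = -18100 J.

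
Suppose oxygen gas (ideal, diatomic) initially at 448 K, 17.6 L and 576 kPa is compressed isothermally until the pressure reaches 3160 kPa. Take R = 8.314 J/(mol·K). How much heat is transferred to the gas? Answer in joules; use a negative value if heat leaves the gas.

-17300 J

n = P₁V₁/(RT₁) = 576×17.6/(8.314×448) = 2.72 mol.
Isothermal: T stays 448 K; PV = const ⇒ V₂ = 3.21 L, P₂ = 3160 kPa.
ΔU = 0 (ideal gas, T constant).
W = nRT ln(V₂/V₁) = 2.72×8.314×448×ln(0.182) = -17300 J.
Q = ΔU + W = -17300 J.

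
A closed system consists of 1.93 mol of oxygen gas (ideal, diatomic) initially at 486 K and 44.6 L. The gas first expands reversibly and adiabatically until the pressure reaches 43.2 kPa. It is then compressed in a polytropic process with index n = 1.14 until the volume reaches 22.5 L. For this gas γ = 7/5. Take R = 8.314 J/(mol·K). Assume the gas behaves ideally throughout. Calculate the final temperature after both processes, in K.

P₁ = nRT₁/V₁ = 1.93×8.314×486/44.6 = 175 kPa.
Step 1 — Adiabatic: T₂/T₁ = (P₂/P₁)^((γ−1)/γ) ⇒ T₂ = 486×(0.247)^0.286 = 326 K; V₂ = 121 L.
ΔU = nCvΔT = 1.93×20.8×(326−486) = -6420 J.
Q = 0 for an adiabatic process, so W = −ΔU = 6420 J.
State after step 1: P = 43.2 kPa, V = 121 L, T = 326 K.
Step 2 — Polytropic n=1.14: T₂ = T₁(V₁/V₂)^(n−1) = 326×(5.38)^0.14 = 413 K; P₂ = P₁(V₁/V₂)^n = 294 kPa.
W = (P₁V₁−P₂V₂)/(n−1) = (43.2×121−294×22.5)/0.14 = -9930 J.
ΔU = nCvΔT = 1.93×20.8×(413−326) = 3470 J.
Q = ΔU + W = -6450 J.
Net over both steps: W = -3500 J, Q = -6450 J, ΔU = -2950 J.

413 K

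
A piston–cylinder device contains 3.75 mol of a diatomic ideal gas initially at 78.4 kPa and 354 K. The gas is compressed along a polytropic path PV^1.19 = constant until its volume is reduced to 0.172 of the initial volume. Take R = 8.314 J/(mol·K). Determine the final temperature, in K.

V₁ = nRT₁/P₁ = 3.75×8.314×354/78.4 = 141 L.
Polytropic n=1.19: T₂ = T₁(V₁/V₂)^(n−1) = 354×(5.81)^0.19 = 495 K; P₂ = P₁(V₁/V₂)^n = 637 kPa.

495 K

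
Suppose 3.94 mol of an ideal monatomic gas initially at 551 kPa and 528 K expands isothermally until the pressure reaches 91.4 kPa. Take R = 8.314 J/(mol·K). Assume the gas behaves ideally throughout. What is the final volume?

V₁ = nRT₁/P₁ = 3.94×8.314×528/551 = 31.4 L.
Isothermal: T stays 528 K; PV = const ⇒ V₂ = 189 L, P₂ = 91.4 kPa.

189 L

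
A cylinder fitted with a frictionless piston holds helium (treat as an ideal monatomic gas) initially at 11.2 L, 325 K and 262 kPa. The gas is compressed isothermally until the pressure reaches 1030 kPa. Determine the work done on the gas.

4020 J

n = P₁V₁/(RT₁) = 262×11.2/(8.314×325) = 1.09 mol.
Isothermal: T stays 325 K; PV = const ⇒ V₂ = 2.85 L, P₂ = 1030 kPa.
W = nRT ln(V₂/V₁) = 1.09×8.314×325×ln(0.254) = -4020 J.
Work done on the gas = −W_by = 4020 J.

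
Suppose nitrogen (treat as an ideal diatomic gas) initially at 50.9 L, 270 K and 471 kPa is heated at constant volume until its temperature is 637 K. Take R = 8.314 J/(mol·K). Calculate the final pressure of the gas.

Isochoric: V stays 50.9 L; P/T = const ⇒ T₂ = 637 K, P₂ = 1110 kPa.

1110 kPa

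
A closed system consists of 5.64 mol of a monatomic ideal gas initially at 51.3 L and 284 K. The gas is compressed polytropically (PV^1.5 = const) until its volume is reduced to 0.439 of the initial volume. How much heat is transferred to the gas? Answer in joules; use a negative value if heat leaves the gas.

-3390 J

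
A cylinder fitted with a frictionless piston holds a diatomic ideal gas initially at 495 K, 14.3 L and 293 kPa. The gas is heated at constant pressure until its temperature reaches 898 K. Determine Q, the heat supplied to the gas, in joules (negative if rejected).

11900 J

n = P₁V₁/(RT₁) = 293×14.3/(8.314×495) = 1.02 mol.
Isobaric: P stays 293 kPa; V/T = const ⇒ T₂ = 898 K, V₂ = 25.9 L.
W = PΔV = 293×(25.9−14.3) kPa·L = 3410 J.
ΔU = nCvΔT = 1.02×20.8×(898−495) = 8530 J.
Q = ΔU + W = nCpΔT = 11900 J.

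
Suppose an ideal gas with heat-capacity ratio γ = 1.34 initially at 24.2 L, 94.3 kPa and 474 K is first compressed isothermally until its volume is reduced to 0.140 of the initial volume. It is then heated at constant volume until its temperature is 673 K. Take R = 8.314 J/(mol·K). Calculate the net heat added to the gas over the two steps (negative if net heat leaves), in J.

n = P₁V₁/(RT₁) = 94.3×24.2/(8.314×474) = 0.579 mol.
Step 1 — Isothermal: T stays 474 K; PV = const ⇒ V₂ = 3.39 L, P₂ = 674 kPa.
ΔU = 0 (ideal gas, T constant).
W = nRT ln(V₂/V₁) = 0.579×8.314×474×ln(0.140) = -4490 J.
Q = ΔU + W = -4490 J.
State after step 1: P = 674 kPa, V = 3.39 L, T = 474 K.
Step 2 — Isochoric: V stays 3.39 L; P/T = const ⇒ T₂ = 673 K, P₂ = 956 kPa.
W = 0 (no volume change).
ΔU = nCvΔT = 0.579×24.5×(673−474) = 2820 J.
Q = ΔU = 2820 J.
Net over both steps: W = -4490 J, Q = -1670 J, ΔU = 2820 J.

-1670 J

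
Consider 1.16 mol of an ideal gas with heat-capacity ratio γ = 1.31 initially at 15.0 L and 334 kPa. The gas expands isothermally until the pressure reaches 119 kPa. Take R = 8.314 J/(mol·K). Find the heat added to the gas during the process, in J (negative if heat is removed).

5170 J

T₁ = P₁V₁/(nR) = 334×15.0/(1.16×8.314) = 519 K.
Isothermal: T stays 519 K; PV = const ⇒ V₂ = 42.1 L, P₂ = 119 kPa.
ΔU = 0 (ideal gas, T constant).
W = nRT ln(V₂/V₁) = 1.16×8.314×519×ln(2.81) = 5170 J.
Q = ΔU + W = 5170 J.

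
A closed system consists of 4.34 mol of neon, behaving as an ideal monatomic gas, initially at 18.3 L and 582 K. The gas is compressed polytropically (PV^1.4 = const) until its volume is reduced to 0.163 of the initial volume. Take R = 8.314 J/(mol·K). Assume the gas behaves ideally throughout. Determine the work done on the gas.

56000 J

P₁ = nRT₁/V₁ = 4.34×8.314×582/18.3 = 1150 kPa.
Polytropic n=1.4: T₂ = T₁(V₁/V₂)^(n−1) = 582×(6.13)^0.40 = 1200 K; P₂ = P₁(V₁/V₂)^n = 14500 kPa.
W = (P₁V₁−P₂V₂)/(n−1) = (1150×18.3−14500×2.98)/0.40 = -56000 J.
Work done on the gas = −W_by = 56000 J.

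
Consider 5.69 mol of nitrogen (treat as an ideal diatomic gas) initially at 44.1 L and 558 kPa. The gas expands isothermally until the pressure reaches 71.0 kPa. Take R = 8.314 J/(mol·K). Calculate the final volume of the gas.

347 L

T₁ = P₁V₁/(nR) = 558×44.1/(5.69×8.314) = 520 K.
Isothermal: T stays 520 K; PV = const ⇒ V₂ = 347 L, P₂ = 71.0 kPa.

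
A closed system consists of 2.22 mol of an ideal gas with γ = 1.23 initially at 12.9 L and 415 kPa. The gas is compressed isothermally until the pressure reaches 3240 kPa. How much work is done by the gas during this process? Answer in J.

-11000 J

T₁ = P₁V₁/(nR) = 415×12.9/(2.22×8.314) = 290 K.
Isothermal: T stays 290 K; PV = const ⇒ V₂ = 1.65 L, P₂ = 3240 kPa.
W = nRT ln(V₂/V₁) = 2.22×8.314×290×ln(0.128) = -11000 J.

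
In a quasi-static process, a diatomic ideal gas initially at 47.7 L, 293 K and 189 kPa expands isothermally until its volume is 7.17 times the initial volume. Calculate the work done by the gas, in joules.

17800 J

n = P₁V₁/(RT₁) = 189×47.7/(8.314×293) = 3.70 mol.
Isothermal: T stays 293 K; PV = const ⇒ V₂ = 342 L, P₂ = 26.4 kPa.
W = nRT ln(V₂/V₁) = 3.70×8.314×293×ln(7.17) = 17800 J.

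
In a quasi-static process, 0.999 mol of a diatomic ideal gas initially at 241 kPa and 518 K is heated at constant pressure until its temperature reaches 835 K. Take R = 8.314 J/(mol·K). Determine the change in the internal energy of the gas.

6580 J

V₁ = nRT₁/P₁ = 0.999×8.314×518/241 = 17.9 L.
Isobaric: P stays 241 kPa; V/T = const ⇒ T₂ = 835 K, V₂ = 28.8 L.
For an ideal gas ΔU = nCvΔT with Cv = (5/2)R = 20.8 J/(mol·K).
ΔU = 0.999×20.8×(835−518) = 6580 J.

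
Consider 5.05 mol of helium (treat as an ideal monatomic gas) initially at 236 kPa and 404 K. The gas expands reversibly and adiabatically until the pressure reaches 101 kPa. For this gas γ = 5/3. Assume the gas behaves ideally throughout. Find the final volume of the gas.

120 L

V₁ = nRT₁/P₁ = 5.05×8.314×404/236 = 71.9 L.
Adiabatic: T₂/T₁ = (P₂/P₁)^((γ−1)/γ) ⇒ T₂ = 404×(0.428)^0.400 = 288 K; V₂ = 120 L.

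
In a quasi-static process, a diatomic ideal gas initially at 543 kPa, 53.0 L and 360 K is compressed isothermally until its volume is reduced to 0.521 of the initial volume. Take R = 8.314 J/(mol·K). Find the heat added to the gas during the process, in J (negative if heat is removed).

-18800 J

n = P₁V₁/(RT₁) = 543×53.0/(8.314×360) = 9.62 mol.
Isothermal: T stays 360 K; PV = const ⇒ V₂ = 27.6 L, P₂ = 1040 kPa.
ΔU = 0 (ideal gas, T constant).
W = nRT ln(V₂/V₁) = 9.62×8.314×360×ln(0.521) = -18800 J.
Q = ΔU + W = -18800 J.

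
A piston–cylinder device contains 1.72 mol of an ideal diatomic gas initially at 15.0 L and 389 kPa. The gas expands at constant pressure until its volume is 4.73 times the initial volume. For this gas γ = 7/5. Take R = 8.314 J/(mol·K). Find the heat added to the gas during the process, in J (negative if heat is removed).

76200 J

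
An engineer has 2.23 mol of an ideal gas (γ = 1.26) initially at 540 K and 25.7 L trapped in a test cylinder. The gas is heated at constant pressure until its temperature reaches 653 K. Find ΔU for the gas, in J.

P₁ = nRT₁/V₁ = 2.23×8.314×540/25.7 = 390 kPa.
Isobaric: P stays 390 kPa; V/T = const ⇒ T₂ = 653 K, V₂ = 31.1 L.
For an ideal gas ΔU = nCvΔT with Cv = R/(γ−1) = 32.0 J/(mol·K).
ΔU = 2.23×32.0×(653−540) = 8060 J.

8060 J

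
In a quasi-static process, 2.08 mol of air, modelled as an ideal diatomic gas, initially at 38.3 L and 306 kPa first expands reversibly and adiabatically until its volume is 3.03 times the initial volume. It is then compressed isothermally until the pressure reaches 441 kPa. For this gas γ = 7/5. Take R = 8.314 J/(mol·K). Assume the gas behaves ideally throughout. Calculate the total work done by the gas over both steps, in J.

T₁ = P₁V₁/(nR) = 306×38.3/(2.08×8.314) = 678 K.
Step 1 — Adiabatic: TV^(γ−1) = const ⇒ T₂ = 678×(0.330)^0.400 = 435 K; PV^γ = const ⇒ P₂ = 64.8 kPa.
ΔU = nCvΔT = 2.08×20.8×(435−678) = -10500 J.
Q = 0 for an adiabatic process, so W = −ΔU = 10500 J.
State after step 1: P = 64.8 kPa, V = 116 L, T = 435 K.
Step 2 — Isothermal: T stays 435 K; PV = const ⇒ V₂ = 17.1 L, P₂ = 441 kPa.
ΔU = 0 (ideal gas, T constant).
W = nRT ln(V₂/V₁) = 2.08×8.314×435×ln(0.147) = -14400 J.
Q = ΔU + W = -14400 J.
Net over both steps: W = -3930 J, Q = -14400 J, ΔU = -10500 J.

-3930 J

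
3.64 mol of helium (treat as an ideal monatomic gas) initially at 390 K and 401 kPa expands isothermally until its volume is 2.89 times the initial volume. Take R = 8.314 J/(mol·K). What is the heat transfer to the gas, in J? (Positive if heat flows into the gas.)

V₁ = nRT₁/P₁ = 3.64×8.314×390/401 = 29.4 L.
Isothermal: T stays 390 K; PV = const ⇒ V₂ = 85.1 L, P₂ = 139 kPa.
ΔU = 0 (ideal gas, T constant).
W = nRT ln(V₂/V₁) = 3.64×8.314×390×ln(2.89) = 12500 J.
Q = ΔU + W = 12500 J.

12500 J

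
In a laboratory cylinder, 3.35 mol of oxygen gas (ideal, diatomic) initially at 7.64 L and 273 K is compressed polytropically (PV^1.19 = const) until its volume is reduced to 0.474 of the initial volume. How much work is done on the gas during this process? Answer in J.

6100 J

P₁ = nRT₁/V₁ = 3.35×8.314×273/7.64 = 995 kPa.
Polytropic n=1.19: T₂ = T₁(V₁/V₂)^(n−1) = 273×(2.11)^0.19 = 315 K; P₂ = P₁(V₁/V₂)^n = 2420 kPa.
W = (P₁V₁−P₂V₂)/(n−1) = (995×7.64−2420×3.62)/0.19 = -6100 J.
Work done on the gas = −W_by = 6100 J.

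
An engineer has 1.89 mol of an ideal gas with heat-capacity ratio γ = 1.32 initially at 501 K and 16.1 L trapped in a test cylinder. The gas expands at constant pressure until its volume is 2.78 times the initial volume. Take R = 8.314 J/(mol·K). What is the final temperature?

P₁ = nRT₁/V₁ = 1.89×8.314×501/16.1 = 489 kPa.
Isobaric: P stays 489 kPa; V/T = const ⇒ T₂ = 1390 K, V₂ = 44.8 L.

1390 K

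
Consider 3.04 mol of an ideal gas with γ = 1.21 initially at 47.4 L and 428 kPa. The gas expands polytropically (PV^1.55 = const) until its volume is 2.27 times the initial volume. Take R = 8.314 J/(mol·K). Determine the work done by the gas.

13400 J

T₁ = P₁V₁/(nR) = 428×47.4/(3.04×8.314) = 803 K.
Polytropic n=1.55: T₂ = T₁(V₁/V₂)^(n−1) = 803×(0.441)^0.55 = 511 K; P₂ = P₁(V₁/V₂)^n = 120 kPa.
W = (P₁V₁−P₂V₂)/(n−1) = (428×47.4−120×108)/0.55 = 13400 J.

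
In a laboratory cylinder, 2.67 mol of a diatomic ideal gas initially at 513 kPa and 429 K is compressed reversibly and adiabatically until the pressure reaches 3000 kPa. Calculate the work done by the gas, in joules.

V₁ = nRT₁/P₁ = 2.67×8.314×429/513 = 18.6 L.
Adiabatic: T₂/T₁ = (P₂/P₁)^((γ−1)/γ) ⇒ T₂ = 429×(5.85)^0.286 = 711 K; V₂ = 5.26 L.
ΔU = nCvΔT = 2.67×20.8×(711−429) = 15600 J.
Q = 0 for an adiabatic process, so W = −ΔU = -15600 J.

-15600 J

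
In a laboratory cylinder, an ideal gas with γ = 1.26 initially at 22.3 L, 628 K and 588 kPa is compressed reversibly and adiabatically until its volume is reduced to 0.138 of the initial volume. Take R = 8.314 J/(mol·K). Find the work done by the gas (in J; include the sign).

n = P₁V₁/(RT₁) = 588×22.3/(8.314×628) = 2.51 mol.
Adiabatic: TV^(γ−1) = const ⇒ T₂ = 628×(7.25)^0.260 = 1050 K; PV^γ = const ⇒ P₂ = 7130 kPa.
ΔU = nCvΔT = 2.51×32.0×(1050−628) = 34000 J.
Q = 0 for an adiabatic process, so W = −ΔU = -34000 J.

-34000 J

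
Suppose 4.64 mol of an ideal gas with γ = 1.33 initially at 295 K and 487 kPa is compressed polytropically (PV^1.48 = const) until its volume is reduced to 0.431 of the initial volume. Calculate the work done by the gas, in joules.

-11800 J

V₁ = nRT₁/P₁ = 4.64×8.314×295/487 = 23.4 L.
Polytropic n=1.48: T₂ = T₁(V₁/V₂)^(n−1) = 295×(2.32)^0.48 = 442 K; P₂ = P₁(V₁/V₂)^n = 1690 kPa.
W = (P₁V₁−P₂V₂)/(n−1) = (487×23.4−1690×10.1)/0.48 = -11800 J.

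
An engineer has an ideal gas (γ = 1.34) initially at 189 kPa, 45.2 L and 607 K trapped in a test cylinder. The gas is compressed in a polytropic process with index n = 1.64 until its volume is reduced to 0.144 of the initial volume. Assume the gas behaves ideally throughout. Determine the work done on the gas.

32800 J

n = P₁V₁/(RT₁) = 189×45.2/(8.314×607) = 1.69 mol.
Polytropic n=1.64: T₂ = T₁(V₁/V₂)^(n−1) = 607×(6.94)^0.64 = 2100 K; P₂ = P₁(V₁/V₂)^n = 4540 kPa.
W = (P₁V₁−P₂V₂)/(n−1) = (189×45.2−4540×6.51)/0.64 = -32800 J.
Work done on the gas = −W_by = 32800 J.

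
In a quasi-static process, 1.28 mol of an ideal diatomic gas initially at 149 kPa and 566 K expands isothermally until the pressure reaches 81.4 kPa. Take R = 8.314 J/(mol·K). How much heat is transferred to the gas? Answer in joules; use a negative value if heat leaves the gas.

3640 J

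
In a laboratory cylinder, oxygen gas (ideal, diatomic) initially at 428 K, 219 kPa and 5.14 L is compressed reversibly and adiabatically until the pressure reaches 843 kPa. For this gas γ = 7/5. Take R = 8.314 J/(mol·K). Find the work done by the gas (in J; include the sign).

n = P₁V₁/(RT₁) = 219×5.14/(8.314×428) = 0.316 mol.
Adiabatic: T₂/T₁ = (P₂/P₁)^((γ−1)/γ) ⇒ T₂ = 428×(3.85)^0.286 = 629 K; V₂ = 1.96 L.
ΔU = nCvΔT = 0.316×20.8×(629−428) = 1320 J.
Q = 0 for an adiabatic process, so W = −ΔU = -1320 J.

-1320 J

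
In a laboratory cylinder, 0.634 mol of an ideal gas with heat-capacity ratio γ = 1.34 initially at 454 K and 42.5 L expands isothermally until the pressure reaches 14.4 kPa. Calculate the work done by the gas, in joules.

P₁ = nRT₁/V₁ = 0.634×8.314×454/42.5 = 56.3 kPa.
Isothermal: T stays 454 K; PV = const ⇒ V₂ = 166 L, P₂ = 14.4 kPa.
W = nRT ln(V₂/V₁) = 0.634×8.314×454×ln(3.91) = 3260 J.

3260 J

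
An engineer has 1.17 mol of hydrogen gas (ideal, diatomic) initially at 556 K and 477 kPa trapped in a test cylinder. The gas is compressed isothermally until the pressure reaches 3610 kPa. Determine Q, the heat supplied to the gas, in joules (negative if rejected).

-10900 J

V₁ = nRT₁/P₁ = 1.17×8.314×556/477 = 11.3 L.
Isothermal: T stays 556 K; PV = const ⇒ V₂ = 1.50 L, P₂ = 3610 kPa.
ΔU = 0 (ideal gas, T constant).
W = nRT ln(V₂/V₁) = 1.17×8.314×556×ln(0.132) = -10900 J.
Q = ΔU + W = -10900 J.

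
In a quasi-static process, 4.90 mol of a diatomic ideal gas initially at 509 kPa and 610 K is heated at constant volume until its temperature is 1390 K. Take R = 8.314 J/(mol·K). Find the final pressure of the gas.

1160 kPa

V₁ = nRT₁/P₁ = 4.90×8.314×610/509 = 48.8 L.
Isochoric: V stays 48.8 L; P/T = const ⇒ T₂ = 1390 K, P₂ = 1160 kPa.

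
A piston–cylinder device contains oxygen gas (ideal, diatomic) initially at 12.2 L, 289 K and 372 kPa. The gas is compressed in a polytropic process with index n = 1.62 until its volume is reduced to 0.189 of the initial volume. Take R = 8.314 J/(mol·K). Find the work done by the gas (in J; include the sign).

-13200 J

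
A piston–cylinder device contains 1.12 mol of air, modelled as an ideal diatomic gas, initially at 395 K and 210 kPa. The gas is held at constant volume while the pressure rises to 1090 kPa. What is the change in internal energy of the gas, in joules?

V₁ = nRT₁/P₁ = 1.12×8.314×395/210 = 17.5 L.
Isochoric: V stays 17.5 L; P/T = const ⇒ T₂ = 2050 K, P₂ = 1090 kPa.
For an ideal gas ΔU = nCvΔT with Cv = (5/2)R = 20.8 J/(mol·K).
ΔU = 1.12×20.8×(2050−395) = 38500 J.

38500 J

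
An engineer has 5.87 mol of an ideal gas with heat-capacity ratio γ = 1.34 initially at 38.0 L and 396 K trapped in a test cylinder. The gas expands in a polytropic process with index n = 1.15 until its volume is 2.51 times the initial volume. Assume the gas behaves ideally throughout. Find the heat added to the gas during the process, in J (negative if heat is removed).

9280 J

P₁ = nRT₁/V₁ = 5.87×8.314×396/38.0 = 509 kPa.
Polytropic n=1.15: T₂ = T₁(V₁/V₂)^(n−1) = 396×(0.398)^0.15 = 345 K; P₂ = P₁(V₁/V₂)^n = 176 kPa.
W = (P₁V₁−P₂V₂)/(n−1) = (509×38.0−176×95.4)/0.15 = 16600 J.
ΔU = nCvΔT = 5.87×24.5×(345−396) = -7330 J.
Q = ΔU + W = 9280 J.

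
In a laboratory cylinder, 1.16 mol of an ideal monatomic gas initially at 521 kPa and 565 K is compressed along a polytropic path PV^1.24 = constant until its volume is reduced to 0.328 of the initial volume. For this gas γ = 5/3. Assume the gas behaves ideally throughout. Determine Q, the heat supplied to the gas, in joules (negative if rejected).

V₁ = nRT₁/P₁ = 1.16×8.314×565/521 = 10.5 L.
Polytropic n=1.24: T₂ = T₁(V₁/V₂)^(n−1) = 565×(3.05)^0.24 = 738 K; P₂ = P₁(V₁/V₂)^n = 2080 kPa.
W = (P₁V₁−P₂V₂)/(n−1) = (521×10.5−2080×3.43)/0.24 = -6960 J.
ΔU = nCvΔT = 1.16×12.5×(738−565) = 2510 J.
Q = ΔU + W = -4460 J.

-4460 J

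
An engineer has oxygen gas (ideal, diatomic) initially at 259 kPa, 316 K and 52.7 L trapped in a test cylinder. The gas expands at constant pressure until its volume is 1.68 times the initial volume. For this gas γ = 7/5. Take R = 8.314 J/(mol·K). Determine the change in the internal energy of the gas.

23200 J

n = P₁V₁/(RT₁) = 259×52.7/(8.314×316) = 5.20 mol.
Isobaric: P stays 259 kPa; V/T = const ⇒ T₂ = 531 K, V₂ = 88.5 L.
For an ideal gas ΔU = nCvΔT with Cv = (5/2)R = 20.8 J/(mol·K).
ΔU = 5.20×20.8×(531−316) = 23200 J.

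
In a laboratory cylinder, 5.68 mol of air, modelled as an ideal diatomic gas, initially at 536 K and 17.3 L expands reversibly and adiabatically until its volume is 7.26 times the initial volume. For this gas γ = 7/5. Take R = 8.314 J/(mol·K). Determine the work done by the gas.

P₁ = nRT₁/V₁ = 5.68×8.314×536/17.3 = 1460 kPa.
Adiabatic: TV^(γ−1) = const ⇒ T₂ = 536×(0.138)^0.400 = 243 K; PV^γ = const ⇒ P₂ = 91.2 kPa.
ΔU = nCvΔT = 5.68×20.8×(243−536) = -34600 J.
Q = 0 for an adiabatic process, so W = −ΔU = 34600 J.

34600 J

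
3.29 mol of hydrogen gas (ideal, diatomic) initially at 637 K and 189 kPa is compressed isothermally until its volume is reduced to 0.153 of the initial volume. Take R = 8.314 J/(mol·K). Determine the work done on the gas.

32700 J

V₁ = nRT₁/P₁ = 3.29×8.314×637/189 = 92.2 L.
Isothermal: T stays 637 K; PV = const ⇒ V₂ = 14.1 L, P₂ = 1240 kPa.
W = nRT ln(V₂/V₁) = 3.29×8.314×637×ln(0.153) = -32700 J.
Work done on the gas = −W_by = 32700 J.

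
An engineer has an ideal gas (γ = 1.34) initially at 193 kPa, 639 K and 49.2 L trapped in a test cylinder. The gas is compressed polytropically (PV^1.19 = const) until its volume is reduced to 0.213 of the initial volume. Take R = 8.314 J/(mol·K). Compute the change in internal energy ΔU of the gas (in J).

n = P₁V₁/(RT₁) = 193×49.2/(8.314×639) = 1.79 mol.
Polytropic n=1.19: T₂ = T₁(V₁/V₂)^(n−1) = 639×(4.69)^0.19 = 857 K; P₂ = P₁(V₁/V₂)^n = 1220 kPa.
For an ideal gas ΔU = nCvΔT with Cv = R/(γ−1) = 24.5 J/(mol·K).
ΔU = 1.79×24.5×(857−639) = 9540 J.

9540 J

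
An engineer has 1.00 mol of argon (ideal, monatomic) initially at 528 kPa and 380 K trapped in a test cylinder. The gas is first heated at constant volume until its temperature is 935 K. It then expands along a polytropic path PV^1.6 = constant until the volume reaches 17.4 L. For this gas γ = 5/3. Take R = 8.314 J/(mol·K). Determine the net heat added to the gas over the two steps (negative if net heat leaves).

7530 J

V₁ = nRT₁/P₁ = 1.00×8.314×380/528 = 5.98 L.
Step 1 — Isochoric: V stays 5.98 L; P/T = const ⇒ T₂ = 935 K, P₂ = 1300 kPa.
W = 0 (no volume change).
ΔU = nCvΔT = 1.00×12.5×(935−380) = 6920 J.
Q = ΔU = 6920 J.
State after step 1: P = 1300 kPa, V = 5.98 L, T = 935 K.
Step 2 — Polytropic n=1.6: T₂ = T₁(V₁/V₂)^(n−1) = 935×(0.344)^0.60 = 493 K; P₂ = P₁(V₁/V₂)^n = 235 kPa.
W = (P₁V₁−P₂V₂)/(n−1) = (1300×5.98−235×17.4)/0.60 = 6130 J.
ΔU = nCvΔT = 1.00×12.5×(493−935) = -5510 J.
Q = ΔU + W = 613 J.
Net over both steps: W = 6130 J, Q = 7530 J, ΔU = 1410 J.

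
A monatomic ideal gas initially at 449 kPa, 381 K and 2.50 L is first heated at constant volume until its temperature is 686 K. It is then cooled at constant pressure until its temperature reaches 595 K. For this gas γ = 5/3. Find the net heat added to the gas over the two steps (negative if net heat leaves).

678 J

n = P₁V₁/(RT₁) = 449×2.50/(8.314×381) = 0.354 mol.
Step 1 — Isochoric: V stays 2.50 L; P/T = const ⇒ T₂ = 686 K, P₂ = 808 kPa.
W = 0 (no volume change).
ΔU = nCvΔT = 0.354×12.5×(686−381) = 1350 J.
Q = ΔU = 1350 J.
State after step 1: P = 808 kPa, V = 2.50 L, T = 686 K.
Step 2 — Isobaric: P stays 808 kPa; V/T = const ⇒ T₂ = 595 K, V₂ = 2.17 L.
W = PΔV = 808×(2.17−2.50) kPa·L = -268 J.
ΔU = nCvΔT = 0.354×12.5×(595−686) = -402 J.
Q = ΔU + W = nCpΔT = -670 J.
Net over both steps: W = -268 J, Q = 678 J, ΔU = 946 J.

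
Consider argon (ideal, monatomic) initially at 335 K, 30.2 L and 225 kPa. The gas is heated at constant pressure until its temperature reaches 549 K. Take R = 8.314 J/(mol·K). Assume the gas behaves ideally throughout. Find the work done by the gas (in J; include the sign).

4340 J

n = P₁V₁/(RT₁) = 225×30.2/(8.314×335) = 2.44 mol.
Isobaric: P stays 225 kPa; V/T = const ⇒ T₂ = 549 K, V₂ = 49.5 L.
W = PΔV = 225×(49.5−30.2) kPa·L = 4340 J.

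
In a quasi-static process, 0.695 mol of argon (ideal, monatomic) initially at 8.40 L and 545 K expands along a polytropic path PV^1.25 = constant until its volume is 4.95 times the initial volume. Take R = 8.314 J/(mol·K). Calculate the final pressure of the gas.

50.8 kPa

P₁ = nRT₁/V₁ = 0.695×8.314×545/8.40 = 375 kPa.
Polytropic n=1.25: T₂ = T₁(V₁/V₂)^(n−1) = 545×(0.202)^0.25 = 365 K; P₂ = P₁(V₁/V₂)^n = 50.8 kPa.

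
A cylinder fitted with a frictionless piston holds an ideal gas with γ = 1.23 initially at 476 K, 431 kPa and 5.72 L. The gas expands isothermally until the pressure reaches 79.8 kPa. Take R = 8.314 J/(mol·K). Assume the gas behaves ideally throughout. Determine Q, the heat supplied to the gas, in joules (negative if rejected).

4160 J

n = P₁V₁/(RT₁) = 431×5.72/(8.314×476) = 0.623 mol.
Isothermal: T stays 476 K; PV = const ⇒ V₂ = 30.9 L, P₂ = 79.8 kPa.
ΔU = 0 (ideal gas, T constant).
W = nRT ln(V₂/V₁) = 0.623×8.314×476×ln(5.40) = 4160 J.
Q = ΔU + W = 4160 J.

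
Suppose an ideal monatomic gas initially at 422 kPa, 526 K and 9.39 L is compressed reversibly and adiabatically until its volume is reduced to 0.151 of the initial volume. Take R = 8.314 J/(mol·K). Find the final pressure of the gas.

Adiabatic: TV^(γ−1) = const ⇒ T₂ = 526×(6.62)^0.667 = 1850 K; PV^γ = const ⇒ P₂ = 9860 kPa.

9860 kPa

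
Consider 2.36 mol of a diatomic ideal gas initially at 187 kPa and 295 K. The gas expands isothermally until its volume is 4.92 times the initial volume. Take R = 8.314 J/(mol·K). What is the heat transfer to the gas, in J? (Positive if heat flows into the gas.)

V₁ = nRT₁/P₁ = 2.36×8.314×295/187 = 31.0 L.
Isothermal: T stays 295 K; PV = const ⇒ V₂ = 152 L, P₂ = 38.0 kPa.
ΔU = 0 (ideal gas, T constant).
W = nRT ln(V₂/V₁) = 2.36×8.314×295×ln(4.92) = 9220 J.
Q = ΔU + W = 9220 J.

9220 J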